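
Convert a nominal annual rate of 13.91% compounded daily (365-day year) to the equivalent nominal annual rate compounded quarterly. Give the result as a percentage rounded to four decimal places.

14.1519%

EAR = (1 + 0.1391/365)^365 − 1 = 0.149209.
Solve (1 + r/4)^4 = 1.149209: r/4 = 1.149209^(1/4) − 1 = 0.035380, so r = 0.141519 = 14.1519%.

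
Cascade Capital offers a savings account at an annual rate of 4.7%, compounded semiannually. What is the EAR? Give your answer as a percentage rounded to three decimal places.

4.755%

EAR = (1 + 0.047/2)^2 − 1.
= 1.047552 − 1 = 4.755%.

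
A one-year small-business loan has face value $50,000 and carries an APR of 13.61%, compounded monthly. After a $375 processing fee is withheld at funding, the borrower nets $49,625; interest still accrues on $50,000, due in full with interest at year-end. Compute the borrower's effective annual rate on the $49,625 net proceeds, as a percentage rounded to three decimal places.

15.357%

Amount owed after one year: 50,000 × (1 + 0.1361/12)^12 = 50,000 × 1.144919 = $57,245.96.
Effective rate on net proceeds: 57,245.96 / 49,625 − 1 = 0.153571 = 15.357%.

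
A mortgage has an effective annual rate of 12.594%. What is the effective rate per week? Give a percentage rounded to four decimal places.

0.2284%

The per-week rate i satisfies (1 + i)^52 = 1 + 0.12594.
i = 1.12594^(1/52) − 1 = 0.0022837 = 0.2284%.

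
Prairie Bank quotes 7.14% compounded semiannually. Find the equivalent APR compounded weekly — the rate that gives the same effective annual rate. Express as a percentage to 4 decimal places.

EAR = (1 + 0.0714/2)^2 − 1 = 0.072674.
Solve (1 + r/52)^52 = 1.072674: r/52 = 1.072674^(1/52) − 1 = 0.001350, so r = 0.070202 = 7.0202%.

7.0202%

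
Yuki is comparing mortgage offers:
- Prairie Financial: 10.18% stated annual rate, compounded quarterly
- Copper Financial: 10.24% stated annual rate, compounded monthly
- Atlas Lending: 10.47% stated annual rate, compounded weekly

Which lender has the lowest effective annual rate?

Prairie Financial

Prairie Financial: (1 + 0.1018/4)^4 − 1 = 10.575%
Copper Financial: (1 + 0.1024/12)^12 − 1 = 10.735%
Atlas Lending: (1 + 0.1047/52)^52 − 1 = 11.026%
The lowest effective annual rate is Prairie Financial at 10.575%.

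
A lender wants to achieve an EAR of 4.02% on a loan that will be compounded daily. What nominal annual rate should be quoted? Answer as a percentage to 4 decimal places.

3.9415%

(1 + r/365)^365 − 1 = 0.0402, so 1 + r/365 = 1.0402^(1/365).
r/365 = 0.000108, so r = 0.039415 = 3.9415%.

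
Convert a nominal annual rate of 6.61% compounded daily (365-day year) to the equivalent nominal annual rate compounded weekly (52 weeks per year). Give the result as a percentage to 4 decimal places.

6.6136%

EAR = (1 + 0.0661/365)^365 − 1 = 0.068327.
Solve (1 + r/52)^52 = 1.068327: r/52 = 1.068327^(1/52) − 1 = 0.001272, so r = 0.066136 = 6.6136%.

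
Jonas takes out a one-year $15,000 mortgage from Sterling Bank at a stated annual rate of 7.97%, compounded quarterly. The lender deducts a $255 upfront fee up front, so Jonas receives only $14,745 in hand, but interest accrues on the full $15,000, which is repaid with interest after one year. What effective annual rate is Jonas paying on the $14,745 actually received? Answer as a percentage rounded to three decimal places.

10.083%

Amount owed after one year: 15,000 × (1 + 0.0797/4)^4 = 15,000 × 1.082114 = $16,231.71.
Effective rate on net proceeds: 16,231.71 / 14,745 − 1 = 0.100828 = 10.083%.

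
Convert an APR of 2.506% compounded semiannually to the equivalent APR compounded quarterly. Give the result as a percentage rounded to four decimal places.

EAR = (1 + 0.02506/2)^2 − 1 = 0.025217.
Solve (1 + r/4)^4 = 1.025217: r/4 = 1.025217^(1/4) − 1 = 0.006245, so r = 0.024982 = 2.4982%.

2.4982%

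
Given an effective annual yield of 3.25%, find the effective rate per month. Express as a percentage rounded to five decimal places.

The per-month rate i satisfies (1 + i)^12 = 1 + 0.0325.
i = 1.0325^(1/12) − 1 = 0.0026688 = 0.26688%.

0.26688%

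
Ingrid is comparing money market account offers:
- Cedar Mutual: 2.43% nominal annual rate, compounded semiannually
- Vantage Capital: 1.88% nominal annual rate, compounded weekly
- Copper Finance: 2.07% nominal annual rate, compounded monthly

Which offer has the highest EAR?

Cedar Mutual

Cedar Mutual: (1 + 0.0243/2)^2 − 1 = 2.445%
Vantage Capital: (1 + 0.0188/52)^52 − 1 = 1.897%
Copper Finance: (1 + 0.0207/12)^12 − 1 = 2.090%
The highest effective annual rate is Cedar Mutual at 2.445%.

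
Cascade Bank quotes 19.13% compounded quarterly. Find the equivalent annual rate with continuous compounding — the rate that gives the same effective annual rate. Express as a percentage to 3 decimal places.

EAR = (1 + 0.1913/4)^4 − 1 = 0.205466.
Equivalent continuous rate: r = ln(1 + 0.205466) = 0.186866 = 18.687%.

18.687%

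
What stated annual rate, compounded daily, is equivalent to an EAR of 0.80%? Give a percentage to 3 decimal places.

0.797%

(1 + r/365)^365 − 1 = 0.0080, so 1 + r/365 = 1.0080^(1/365).
r/365 = 0.000022, so r = 0.007968 = 0.797%.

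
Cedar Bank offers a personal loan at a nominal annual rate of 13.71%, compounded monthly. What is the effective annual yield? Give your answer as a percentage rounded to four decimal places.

EAR = (1 + 0.1371/12)^12 − 1.
= 1.146052 − 1 = 14.6052%.

14.6052%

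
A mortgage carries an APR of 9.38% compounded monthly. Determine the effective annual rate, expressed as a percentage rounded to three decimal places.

9.794%

EAR = (1 + 0.0938/12)^12 − 1.
= 1.097940 − 1 = 9.794%.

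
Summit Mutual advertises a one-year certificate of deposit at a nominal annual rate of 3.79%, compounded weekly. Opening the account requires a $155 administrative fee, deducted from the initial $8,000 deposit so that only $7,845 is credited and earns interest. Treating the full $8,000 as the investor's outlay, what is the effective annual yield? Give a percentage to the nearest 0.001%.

1.849%

Value after one year: 7,845 × (1 + 0.0379/52)^52 = 7,845 × 1.038613 = $8,147.92.
Effective yield on the $8,000 outlay: 8,147.92 / 8,000 − 1 = 0.018490 = 1.849%.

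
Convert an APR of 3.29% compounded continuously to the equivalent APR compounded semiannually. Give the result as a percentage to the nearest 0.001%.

EAR under continuous compounding: e^0.0329 − 1 = 0.033447.
Solve (1 + r/2)^2 = 1.033447: r/2 = 1.033447^(1/2) − 1 = 0.016586, so r = 0.033172 = 3.317%.

3.317%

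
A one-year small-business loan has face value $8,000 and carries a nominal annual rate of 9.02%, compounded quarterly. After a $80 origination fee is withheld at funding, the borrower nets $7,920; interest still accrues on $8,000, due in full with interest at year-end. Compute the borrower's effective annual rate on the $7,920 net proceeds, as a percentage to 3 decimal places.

Amount owed after one year: 8,000 × (1 + 0.0902/4)^4 = 8,000 × 1.093297 = $8,746.38.
Effective rate on net proceeds: 8,746.38 / 7,920 − 1 = 0.104341 = 10.434%.

10.434%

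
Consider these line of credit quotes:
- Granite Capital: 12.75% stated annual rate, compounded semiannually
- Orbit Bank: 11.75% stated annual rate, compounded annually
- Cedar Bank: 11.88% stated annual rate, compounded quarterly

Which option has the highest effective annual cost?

Granite Capital

Granite Capital: (1 + 0.1275/2)^2 − 1 = 13.156%
Orbit Bank: compounded annually, EAR = 11.750%
Cedar Bank: (1 + 0.1188/4)^4 − 1 = 12.420%
The highest effective annual rate is Granite Capital at 13.156%.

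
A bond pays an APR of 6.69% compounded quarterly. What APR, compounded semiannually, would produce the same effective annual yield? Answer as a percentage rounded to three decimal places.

6.746%

EAR = (1 + 0.0669/4)^4 − 1 = 0.068597.
Solve (1 + r/2)^2 = 1.068597: r/2 = 1.068597^(1/2) − 1 = 0.033730, so r = 0.067459 = 6.746%.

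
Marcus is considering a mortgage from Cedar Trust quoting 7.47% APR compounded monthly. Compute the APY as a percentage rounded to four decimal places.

EAR = (1 + 0.0747/12)^12 − 1.
= 1.077311 − 1 = 7.7311%.

7.7311%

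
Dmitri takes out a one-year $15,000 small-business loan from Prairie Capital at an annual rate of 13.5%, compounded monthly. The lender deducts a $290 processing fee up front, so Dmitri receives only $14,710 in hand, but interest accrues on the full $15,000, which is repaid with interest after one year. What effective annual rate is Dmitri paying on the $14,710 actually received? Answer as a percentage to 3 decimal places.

16.622%

Amount owed after one year: 15,000 × (1 + 0.135/12)^12 = 15,000 × 1.143674 = $17,155.12.
Effective rate on net proceeds: 17,155.12 / 14,710 − 1 = 0.166221 = 16.622%.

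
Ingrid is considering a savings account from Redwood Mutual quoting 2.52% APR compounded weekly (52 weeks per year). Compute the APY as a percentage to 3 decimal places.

2.551%

EAR = (1 + 0.0252/52)^52 − 1.
= 1.025514 − 1 = 2.551%.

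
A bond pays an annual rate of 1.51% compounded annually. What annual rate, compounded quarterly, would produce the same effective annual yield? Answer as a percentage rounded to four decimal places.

Compounded annually, EAR = nominal = 0.015100.
Solve (1 + r/4)^4 = 1.015100: r/4 = 1.015100^(1/4) − 1 = 0.003754, so r = 0.015015 = 1.5015%.

1.5015%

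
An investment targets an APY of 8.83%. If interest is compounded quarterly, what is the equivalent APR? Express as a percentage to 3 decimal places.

8.552%

(1 + r/4)^4 − 1 = 0.0883, so 1 + r/4 = 1.0883^(1/4).
r/4 = 0.021380, so r = 0.085518 = 8.552%.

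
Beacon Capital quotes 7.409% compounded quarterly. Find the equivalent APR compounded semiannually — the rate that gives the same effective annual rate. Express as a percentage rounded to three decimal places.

EAR = (1 + 0.07409/4)^4 − 1 = 0.076174.
Solve (1 + r/2)^2 = 1.076174: r/2 = 1.076174^(1/2) − 1 = 0.037388, so r = 0.074776 = 7.478%.

7.478%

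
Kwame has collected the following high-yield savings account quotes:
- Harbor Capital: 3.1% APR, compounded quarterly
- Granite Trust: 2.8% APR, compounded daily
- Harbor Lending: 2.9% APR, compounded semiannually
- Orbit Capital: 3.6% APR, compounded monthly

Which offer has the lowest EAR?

Harbor Capital: (1 + 0.031/4)^4 − 1 = 3.136%
Granite Trust: (1 + 0.028/365)^365 − 1 = 2.839%
Harbor Lending: (1 + 0.029/2)^2 − 1 = 2.921%
Orbit Capital: (1 + 0.036/12)^12 − 1 = 3.660%
The lowest effective annual rate is Granite Trust at 2.839%.

Granite Trust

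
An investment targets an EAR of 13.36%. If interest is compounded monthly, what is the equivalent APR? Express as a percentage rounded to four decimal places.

(1 + r/12)^12 − 1 = 0.1336, so 1 + r/12 = 1.1336^(1/12).
r/12 = 0.010505, so r = 0.126056 = 12.6056%.

12.6056%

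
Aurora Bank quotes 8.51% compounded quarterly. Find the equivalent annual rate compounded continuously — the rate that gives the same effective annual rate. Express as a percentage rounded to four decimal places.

8.4207%

EAR = (1 + 0.0851/4)^4 − 1 = 0.087854.
Equivalent continuous rate: r = ln(1 + 0.087854) = 0.084207 = 8.4207%.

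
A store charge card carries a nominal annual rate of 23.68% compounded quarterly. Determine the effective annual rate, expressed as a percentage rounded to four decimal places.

EAR = (1 + 0.2368/4)^4 − 1.
= (1 + 0.059200)^4 − 1 = 1.258670 − 1 = 25.8670%.

25.8670%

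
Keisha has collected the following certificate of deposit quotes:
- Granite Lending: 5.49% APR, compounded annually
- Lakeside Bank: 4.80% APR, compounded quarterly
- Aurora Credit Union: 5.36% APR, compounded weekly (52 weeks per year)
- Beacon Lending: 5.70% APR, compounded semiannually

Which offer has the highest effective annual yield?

Beacon Lending

Granite Lending: compounded annually, EAR = 5.490%
Lakeside Bank: (1 + 0.0480/4)^4 − 1 = 4.887%
Aurora Credit Union: (1 + 0.0536/52)^52 − 1 = 5.503%
Beacon Lending: (1 + 0.0570/2)^2 − 1 = 5.781%
The highest effective annual rate is Beacon Lending at 5.781%.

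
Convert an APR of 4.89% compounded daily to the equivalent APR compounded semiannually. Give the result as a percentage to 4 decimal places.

EAR = (1 + 0.0489/365)^365 − 1 = 0.050112.
Solve (1 + r/2)^2 = 1.050112: r/2 = 1.050112^(1/2) − 1 = 0.024750, so r = 0.049499 = 4.9499%.

4.9499%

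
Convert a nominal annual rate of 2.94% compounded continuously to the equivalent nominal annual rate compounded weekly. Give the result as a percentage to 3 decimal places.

EAR under continuous compounding: e^0.0294 − 1 = 0.029836.
Solve (1 + r/52)^52 = 1.029836: r/52 = 1.029836^(1/52) − 1 = 0.000566, so r = 0.029408 = 2.941%.

2.941%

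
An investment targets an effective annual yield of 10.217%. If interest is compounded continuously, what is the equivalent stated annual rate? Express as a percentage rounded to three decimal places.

Continuous: nominal r satisfies e^r − 1 = 0.10217.
r = ln(1 + 0.10217) = ln(1.10217) = 0.097281 = 9.728%.

9.728%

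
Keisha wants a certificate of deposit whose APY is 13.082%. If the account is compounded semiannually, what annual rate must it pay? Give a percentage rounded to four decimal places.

(1 + r/2)^2 − 1 = 0.13082, so 1 + r/2 = 1.13082^(1/2).
r/2 = 0.063400, so r = 0.126800 = 12.6800%.

12.6800%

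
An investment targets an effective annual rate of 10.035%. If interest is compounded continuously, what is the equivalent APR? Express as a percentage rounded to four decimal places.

9.5628%

Continuous: nominal r satisfies e^r − 1 = 0.10035.
r = ln(1 + 0.10035) = ln(1.10035) = 0.095628 = 9.5628%.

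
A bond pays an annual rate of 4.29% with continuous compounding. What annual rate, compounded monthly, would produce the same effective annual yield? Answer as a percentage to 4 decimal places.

EAR under continuous compounding: e^0.0429 − 1 = 0.043834.
Solve (1 + r/12)^12 = 1.043834: r/12 = 1.043834^(1/12) − 1 = 0.003581, so r = 0.042977 = 4.2977%.

4.2977%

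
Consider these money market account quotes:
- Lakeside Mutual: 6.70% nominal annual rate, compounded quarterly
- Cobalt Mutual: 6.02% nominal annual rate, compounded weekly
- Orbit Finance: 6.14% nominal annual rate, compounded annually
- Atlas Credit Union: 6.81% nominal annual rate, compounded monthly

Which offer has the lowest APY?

Orbit Finance

Lakeside Mutual: (1 + 0.0670/4)^4 − 1 = 6.870%
Cobalt Mutual: (1 + 0.0602/52)^52 − 1 = 6.201%
Orbit Finance: compounded annually, EAR = 6.140%
Atlas Credit Union: (1 + 0.0681/12)^12 − 1 = 7.027%
The lowest effective annual rate is Orbit Finance at 6.140%.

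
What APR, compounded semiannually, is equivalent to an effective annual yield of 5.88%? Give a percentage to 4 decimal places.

(1 + r/2)^2 − 1 = 0.0588, so 1 + r/2 = 1.0588^(1/2).
r/2 = 0.028980, so r = 0.057960 = 5.7960%.

5.7960%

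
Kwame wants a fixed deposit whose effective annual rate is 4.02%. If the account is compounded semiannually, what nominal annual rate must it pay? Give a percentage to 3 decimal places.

(1 + r/2)^2 − 1 = 0.0402, so 1 + r/2 = 1.0402^(1/2).
r/2 = 0.019902, so r = 0.039804 = 3.980%.

3.980%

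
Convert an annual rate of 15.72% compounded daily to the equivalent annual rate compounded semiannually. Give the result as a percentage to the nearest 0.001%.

16.351%

EAR = (1 + 0.1572/365)^365 − 1 = 0.170190.
Solve (1 + r/2)^2 = 1.170190: r/2 = 1.170190^(1/2) − 1 = 0.081753, so r = 0.163506 = 16.351%.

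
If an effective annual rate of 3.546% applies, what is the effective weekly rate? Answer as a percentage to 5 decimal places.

The per-week rate i satisfies (1 + i)^52 = 1 + 0.03546.
i = 1.03546^(1/52) − 1 = 0.0006703 = 0.06703%.

0.06703%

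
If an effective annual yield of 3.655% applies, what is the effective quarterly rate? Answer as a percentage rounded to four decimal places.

The per-quarter rate i satisfies (1 + i)^4 = 1 + 0.03655.
i = 1.03655^(1/4) − 1 = 0.0090149 = 0.9015%.

0.9015%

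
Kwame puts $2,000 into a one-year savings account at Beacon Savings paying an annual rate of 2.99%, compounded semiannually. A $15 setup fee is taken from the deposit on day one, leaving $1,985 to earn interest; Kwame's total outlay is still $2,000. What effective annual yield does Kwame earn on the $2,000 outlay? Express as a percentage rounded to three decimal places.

2.240%

Value after one year: 1,985 × (1 + 0.0299/2)^2 = 1,985 × 1.030124 = $2,044.80.
Effective yield on the $2,000 outlay: 2,044.80 / 2,000 − 1 = 0.022398 = 2.240%.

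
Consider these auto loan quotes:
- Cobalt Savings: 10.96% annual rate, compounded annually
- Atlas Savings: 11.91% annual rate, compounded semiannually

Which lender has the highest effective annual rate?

Atlas Savings

Cobalt Savings: compounded annually, EAR = 10.960%
Atlas Savings: (1 + 0.1191/2)^2 − 1 = 12.265%
The highest effective annual rate is Atlas Savings at 12.265%.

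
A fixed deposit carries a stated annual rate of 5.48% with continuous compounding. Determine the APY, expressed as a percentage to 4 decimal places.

With continuous compounding, EAR = e^0.0548 − 1.
e^0.0548 = 1.056329, so EAR = 0.056329 = 5.6329%.

5.6329%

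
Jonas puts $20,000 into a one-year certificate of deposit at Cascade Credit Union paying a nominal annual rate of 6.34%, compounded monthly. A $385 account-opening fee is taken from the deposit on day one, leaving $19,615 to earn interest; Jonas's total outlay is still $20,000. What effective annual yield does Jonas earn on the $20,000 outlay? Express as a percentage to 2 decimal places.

Value after one year: 19,615 × (1 + 0.0634/12)^12 = 19,615 × 1.065275 = $20,895.37.
Effective yield on the $20,000 outlay: 20,895.37 / 20,000 − 1 = 0.044769 = 4.48%.

4.48%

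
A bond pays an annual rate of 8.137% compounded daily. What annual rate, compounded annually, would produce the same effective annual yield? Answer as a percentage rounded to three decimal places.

EAR = (1 + 0.08137/365)^365 − 1 = 0.084762.
Compounded annually, the equivalent nominal rate is the EAR itself: 8.476%.

8.476%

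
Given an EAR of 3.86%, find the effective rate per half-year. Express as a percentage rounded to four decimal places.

1.9117%

The per-half-year rate i satisfies (1 + i)^2 = 1 + 0.0386.
i = 1.0386^(1/2) − 1 = 0.0191173 = 1.9117%.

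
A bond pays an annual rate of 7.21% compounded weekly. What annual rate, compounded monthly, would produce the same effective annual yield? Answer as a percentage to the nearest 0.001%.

7.227%

EAR = (1 + 0.0721/52)^52 − 1 = 0.074709.
Solve (1 + r/12)^12 = 1.074709: r/12 = 1.074709^(1/12) − 1 = 0.006022, so r = 0.072267 = 7.227%.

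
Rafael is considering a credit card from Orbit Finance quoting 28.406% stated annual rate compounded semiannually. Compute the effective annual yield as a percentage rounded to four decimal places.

30.4233%

EAR = (1 + 0.28406/2)^2 − 1.
= (1 + 0.142030)^2 − 1 = 1.304233 − 1 = 30.4233%.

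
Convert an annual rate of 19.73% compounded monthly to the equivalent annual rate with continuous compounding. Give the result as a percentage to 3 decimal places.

19.570%

EAR = (1 + 0.1973/12)^12 − 1 = 0.216157.
Equivalent continuous rate: r = ln(1 + 0.216157) = 0.195696 = 19.570%.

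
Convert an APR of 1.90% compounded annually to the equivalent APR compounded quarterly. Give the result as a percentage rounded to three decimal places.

1.887%

Compounded annually, EAR = nominal = 0.019000.
Solve (1 + r/4)^4 = 1.019000: r/4 = 1.019000^(1/4) − 1 = 0.004717, so r = 0.018866 = 1.887%.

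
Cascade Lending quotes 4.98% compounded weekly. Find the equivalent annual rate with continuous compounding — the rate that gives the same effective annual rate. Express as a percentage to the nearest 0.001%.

4.978%

EAR = (1 + 0.0498/52)^52 − 1 = 0.051036.
Equivalent continuous rate: r = ln(1 + 0.051036) = 0.049776 = 4.978%.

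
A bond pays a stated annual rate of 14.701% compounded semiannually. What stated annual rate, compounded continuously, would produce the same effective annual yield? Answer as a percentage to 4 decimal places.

EAR = (1 + 0.14701/2)^2 − 1 = 0.152413.
Equivalent continuous rate: r = ln(1 + 0.152413) = 0.141858 = 14.1858%.

14.1858%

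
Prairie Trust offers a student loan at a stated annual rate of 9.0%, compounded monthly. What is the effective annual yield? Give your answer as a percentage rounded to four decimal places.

9.3807%

EAR = (1 + 0.090/12)^12 − 1.
= (1 + 0.007500)^12 − 1 = 1.093807 − 1 = 9.3807%.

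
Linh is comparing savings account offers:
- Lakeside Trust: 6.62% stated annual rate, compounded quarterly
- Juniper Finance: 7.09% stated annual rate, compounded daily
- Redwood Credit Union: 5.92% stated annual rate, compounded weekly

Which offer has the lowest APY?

Redwood Credit Union

Lakeside Trust: (1 + 0.0662/4)^4 − 1 = 6.786%
Juniper Finance: (1 + 0.0709/365)^365 − 1 = 7.347%
Redwood Credit Union: (1 + 0.0592/52)^52 − 1 = 6.095%
The lowest effective annual rate is Redwood Credit Union at 6.095%.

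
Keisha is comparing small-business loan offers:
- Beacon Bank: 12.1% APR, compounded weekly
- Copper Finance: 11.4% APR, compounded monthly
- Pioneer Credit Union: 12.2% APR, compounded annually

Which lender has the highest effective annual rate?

Beacon Bank

Beacon Bank: (1 + 0.121/52)^52 − 1 = 12.847%
Copper Finance: (1 + 0.114/12)^12 − 1 = 12.015%
Pioneer Credit Union: compounded annually, EAR = 12.200%
The highest effective annual rate is Beacon Bank at 12.847%.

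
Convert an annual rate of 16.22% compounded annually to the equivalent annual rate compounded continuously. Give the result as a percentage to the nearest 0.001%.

Compounded annually, EAR = nominal = 0.162200.
Equivalent continuous rate: r = ln(1 + 0.162200) = 0.150315 = 15.031%.

15.031%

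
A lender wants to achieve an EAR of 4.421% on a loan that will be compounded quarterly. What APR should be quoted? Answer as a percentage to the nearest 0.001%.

4.350%

(1 + r/4)^4 − 1 = 0.04421, so 1 + r/4 = 1.04421^(1/4).
r/4 = 0.010874, so r = 0.043495 = 4.350%.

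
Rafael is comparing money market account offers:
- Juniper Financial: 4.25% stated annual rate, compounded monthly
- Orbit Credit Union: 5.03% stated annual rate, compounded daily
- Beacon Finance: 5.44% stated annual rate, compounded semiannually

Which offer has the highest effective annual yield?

Beacon Finance

Juniper Financial: (1 + 0.0425/12)^12 − 1 = 4.334%
Orbit Credit Union: (1 + 0.0503/365)^365 − 1 = 5.158%
Beacon Finance: (1 + 0.0544/2)^2 − 1 = 5.514%
The highest effective annual rate is Beacon Finance at 5.514%.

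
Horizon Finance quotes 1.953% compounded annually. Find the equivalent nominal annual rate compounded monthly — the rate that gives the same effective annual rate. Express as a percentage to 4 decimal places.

1.9357%

Compounded annually, EAR = nominal = 0.019530.
Solve (1 + r/12)^12 = 1.019530: r/12 = 1.019530^(1/12) − 1 = 0.001613, so r = 0.019357 = 1.9357%.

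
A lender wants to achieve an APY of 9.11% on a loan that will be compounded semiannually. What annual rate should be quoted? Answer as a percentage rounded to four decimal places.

(1 + r/2)^2 − 1 = 0.0911, so 1 + r/2 = 1.0911^(1/2).
r/2 = 0.044557, so r = 0.089115 = 8.9115%.

8.9115%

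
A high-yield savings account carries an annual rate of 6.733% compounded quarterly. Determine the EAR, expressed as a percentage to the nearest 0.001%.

6.905%

EAR = (1 + 0.06733/4)^4 − 1.
= (1 + 0.016833)^4 − 1 = 1.069049 − 1 = 6.905%.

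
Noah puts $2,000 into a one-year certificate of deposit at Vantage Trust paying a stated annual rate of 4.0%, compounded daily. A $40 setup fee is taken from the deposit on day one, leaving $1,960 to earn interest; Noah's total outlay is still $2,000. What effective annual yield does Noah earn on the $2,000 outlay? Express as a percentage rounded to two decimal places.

2.00%

Value after one year: 1,960 × (1 + 0.040/365)^365 = 1,960 × 1.040808 = $2,039.98.
Effective yield on the $2,000 outlay: 2,039.98 / 2,000 − 1 = 0.019992 = 2.00%.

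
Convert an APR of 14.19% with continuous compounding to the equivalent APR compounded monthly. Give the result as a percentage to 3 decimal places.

EAR under continuous compounding: e^0.1419 − 1 = 0.152461.
Solve (1 + r/12)^12 = 1.152461: r/12 = 1.152461^(1/12) − 1 = 0.011895, so r = 0.142742 = 14.274%.

14.274%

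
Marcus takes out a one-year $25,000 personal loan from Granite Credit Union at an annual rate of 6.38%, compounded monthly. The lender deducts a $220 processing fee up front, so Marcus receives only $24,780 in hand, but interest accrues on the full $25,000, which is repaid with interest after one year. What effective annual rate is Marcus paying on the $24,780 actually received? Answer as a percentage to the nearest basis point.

Amount owed after one year: 25,000 × (1 + 0.0638/12)^12 = 25,000 × 1.065699 = $26,642.48.
Effective rate on net proceeds: 26,642.48 / 24,780 − 1 = 0.075160 = 7.52%.

7.52%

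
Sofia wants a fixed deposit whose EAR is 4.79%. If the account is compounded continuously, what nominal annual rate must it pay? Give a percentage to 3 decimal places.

4.679%

Continuous: nominal r satisfies e^r − 1 = 0.0479.
r = ln(1 + 0.0479) = ln(1.0479) = 0.046788 = 4.679%.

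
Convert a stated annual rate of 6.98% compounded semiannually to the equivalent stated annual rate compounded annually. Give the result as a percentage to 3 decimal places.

7.102%

EAR = (1 + 0.0698/2)^2 − 1 = 0.071018.
Compounded annually, the equivalent nominal rate is the EAR itself: 7.102%.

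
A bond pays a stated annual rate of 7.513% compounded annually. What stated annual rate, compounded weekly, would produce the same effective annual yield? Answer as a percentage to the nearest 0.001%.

7.249%

Compounded annually, EAR = nominal = 0.075130.
Solve (1 + r/52)^52 = 1.075130: r/52 = 1.075130^(1/52) − 1 = 0.001394, so r = 0.072492 = 7.249%.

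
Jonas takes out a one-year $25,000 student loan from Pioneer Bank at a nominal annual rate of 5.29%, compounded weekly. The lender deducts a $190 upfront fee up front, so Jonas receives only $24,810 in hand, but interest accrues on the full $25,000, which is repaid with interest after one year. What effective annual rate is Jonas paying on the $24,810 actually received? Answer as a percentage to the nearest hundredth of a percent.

Amount owed after one year: 25,000 × (1 + 0.0529/52)^52 = 25,000 × 1.054296 = $26,357.40.
Effective rate on net proceeds: 26,357.40 / 24,810 − 1 = 0.062370 = 6.24%.

6.24%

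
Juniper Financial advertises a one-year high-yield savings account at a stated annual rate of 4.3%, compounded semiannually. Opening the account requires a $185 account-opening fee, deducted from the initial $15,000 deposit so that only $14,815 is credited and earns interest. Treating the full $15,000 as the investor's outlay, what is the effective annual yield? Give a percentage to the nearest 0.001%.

Value after one year: 14,815 × (1 + 0.043/2)^2 = 14,815 × 1.043462 = $15,458.89.
Effective yield on the $15,000 outlay: 15,458.89 / 15,000 − 1 = 0.030593 = 3.059%.

3.059%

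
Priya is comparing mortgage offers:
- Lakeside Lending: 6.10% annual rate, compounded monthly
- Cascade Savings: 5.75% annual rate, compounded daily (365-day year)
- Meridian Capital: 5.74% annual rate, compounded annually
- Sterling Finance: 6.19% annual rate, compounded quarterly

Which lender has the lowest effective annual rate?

Lakeside Lending: (1 + 0.0610/12)^12 − 1 = 6.273%
Cascade Savings: (1 + 0.0575/365)^365 − 1 = 5.918%
Meridian Capital: compounded annually, EAR = 5.740%
Sterling Finance: (1 + 0.0619/4)^4 − 1 = 6.335%
The lowest effective annual rate is Meridian Capital at 5.740%.

Meridian Capital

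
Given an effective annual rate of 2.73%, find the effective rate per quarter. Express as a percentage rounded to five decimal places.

The per-quarter rate i satisfies (1 + i)^4 = 1 + 0.0273.
i = 1.0273^(1/4) − 1 = 0.0067562 = 0.67562%.

0.67562%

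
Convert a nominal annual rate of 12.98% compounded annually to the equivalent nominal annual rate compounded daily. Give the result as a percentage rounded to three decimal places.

Compounded annually, EAR = nominal = 0.129800.
Solve (1 + r/365)^365 = 1.129800: r/365 = 1.129800^(1/365) − 1 = 0.000334, so r = 0.122061 = 12.206%.

12.206%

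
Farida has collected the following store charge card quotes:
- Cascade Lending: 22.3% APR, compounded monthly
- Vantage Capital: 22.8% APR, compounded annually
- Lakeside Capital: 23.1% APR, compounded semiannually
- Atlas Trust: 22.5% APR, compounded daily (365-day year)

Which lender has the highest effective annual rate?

Cascade Lending: (1 + 0.223/12)^12 − 1 = 24.727%
Vantage Capital: compounded annually, EAR = 22.800%
Lakeside Capital: (1 + 0.231/2)^2 − 1 = 24.434%
Atlas Trust: (1 + 0.225/365)^365 − 1 = 25.224%
The highest effective annual rate is Atlas Trust at 25.224%.

Atlas Trust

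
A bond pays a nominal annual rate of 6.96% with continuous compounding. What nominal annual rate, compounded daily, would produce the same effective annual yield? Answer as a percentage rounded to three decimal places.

EAR under continuous compounding: e^0.0696 − 1 = 0.072079.
Solve (1 + r/365)^365 = 1.072079: r/365 = 1.072079^(1/365) − 1 = 0.000191, so r = 0.069607 = 6.961%.

6.961%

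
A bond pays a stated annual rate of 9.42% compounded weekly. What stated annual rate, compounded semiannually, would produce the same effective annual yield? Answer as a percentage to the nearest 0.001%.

9.636%

EAR = (1 + 0.0942/52)^52 − 1 = 0.098686.
Solve (1 + r/2)^2 = 1.098686: r/2 = 1.098686^(1/2) − 1 = 0.048182, so r = 0.096364 = 9.636%.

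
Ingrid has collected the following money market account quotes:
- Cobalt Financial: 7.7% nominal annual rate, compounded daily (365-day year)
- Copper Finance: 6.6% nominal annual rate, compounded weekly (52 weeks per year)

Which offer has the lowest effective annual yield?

Cobalt Financial: (1 + 0.077/365)^365 − 1 = 8.003%
Copper Finance: (1 + 0.066/52)^52 − 1 = 6.818%
The lowest effective annual rate is Copper Finance at 6.818%.

Copper Finance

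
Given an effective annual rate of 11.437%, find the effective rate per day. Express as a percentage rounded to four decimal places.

The per-day rate i satisfies (1 + i)^365 = 1 + 0.11437.
i = 1.11437^(1/365) − 1 = 0.0002967 = 0.0297%.

0.0297%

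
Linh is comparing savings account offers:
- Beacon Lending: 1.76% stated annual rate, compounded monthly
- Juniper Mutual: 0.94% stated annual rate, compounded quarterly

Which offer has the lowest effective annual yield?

Beacon Lending: (1 + 0.0176/12)^12 − 1 = 1.774%
Juniper Mutual: (1 + 0.0094/4)^4 − 1 = 0.943%
The lowest effective annual rate is Juniper Mutual at 0.943%.

Juniper Mutual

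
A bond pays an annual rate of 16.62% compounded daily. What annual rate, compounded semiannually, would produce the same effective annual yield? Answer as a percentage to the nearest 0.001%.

EAR = (1 + 0.1662/365)^365 − 1 = 0.180765.
Solve (1 + r/2)^2 = 1.180765: r/2 = 1.180765^(1/2) − 1 = 0.086630, so r = 0.173260 = 17.326%.

17.326%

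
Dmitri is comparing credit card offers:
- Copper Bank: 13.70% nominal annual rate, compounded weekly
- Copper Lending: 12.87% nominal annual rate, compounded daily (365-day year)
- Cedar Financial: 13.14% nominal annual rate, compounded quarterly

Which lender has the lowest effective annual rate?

Copper Bank: (1 + 0.1370/52)^52 − 1 = 14.662%
Copper Lending: (1 + 0.1287/365)^365 − 1 = 13.732%
Cedar Financial: (1 + 0.1314/4)^4 − 1 = 13.802%
The lowest effective annual rate is Copper Lending at 13.732%.

Copper Lending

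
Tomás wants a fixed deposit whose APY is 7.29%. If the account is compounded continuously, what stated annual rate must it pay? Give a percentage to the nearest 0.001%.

7.037%

Continuous: nominal r satisfies e^r − 1 = 0.0729.
r = ln(1 + 0.0729) = ln(1.0729) = 0.070365 = 7.037%.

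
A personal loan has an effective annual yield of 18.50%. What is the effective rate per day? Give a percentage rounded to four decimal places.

0.0465%

The per-day rate i satisfies (1 + i)^365 = 1 + 0.1850.
i = 1.1850^(1/365) − 1 = 0.0004652 = 0.0465%.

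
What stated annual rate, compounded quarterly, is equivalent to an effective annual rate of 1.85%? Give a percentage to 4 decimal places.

1.8373%

(1 + r/4)^4 − 1 = 0.0185, so 1 + r/4 = 1.0185^(1/4).
r/4 = 0.004593, so r = 0.018373 = 1.8373%.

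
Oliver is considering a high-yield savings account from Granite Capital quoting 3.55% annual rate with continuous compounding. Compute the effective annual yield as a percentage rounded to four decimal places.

3.6138%

With continuous compounding, EAR = e^0.0355 − 1.
e^0.0355 = 1.036138, so EAR = 0.036138 = 3.6138%.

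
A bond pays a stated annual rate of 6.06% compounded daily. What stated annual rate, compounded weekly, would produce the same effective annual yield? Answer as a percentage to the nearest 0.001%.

EAR = (1 + 0.0606/365)^365 − 1 = 0.062468.
Solve (1 + r/52)^52 = 1.062468: r/52 = 1.062468^(1/52) − 1 = 0.001166, so r = 0.060630 = 6.063%.

6.063%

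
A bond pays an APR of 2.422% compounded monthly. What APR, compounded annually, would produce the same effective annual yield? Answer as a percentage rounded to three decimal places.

2.449%

EAR = (1 + 0.02422/12)^12 − 1 = 0.024491.
Compounded annually, the equivalent nominal rate is the EAR itself: 2.449%.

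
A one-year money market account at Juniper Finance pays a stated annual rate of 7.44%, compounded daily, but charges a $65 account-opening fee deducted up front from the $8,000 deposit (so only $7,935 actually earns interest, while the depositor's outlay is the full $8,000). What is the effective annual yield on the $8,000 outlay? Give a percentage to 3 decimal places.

6.848%

Value after one year: 7,935 × (1 + 0.0744/365)^365 = 7,935 × 1.077229 = $8,547.82.
Effective yield on the $8,000 outlay: 8,547.82 / 8,000 − 1 = 0.068477 = 6.848%.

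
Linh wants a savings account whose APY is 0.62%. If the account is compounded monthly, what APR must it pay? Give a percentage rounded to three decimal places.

(1 + r/12)^12 − 1 = 0.0062, so 1 + r/12 = 1.0062^(1/12).
r/12 = 0.000515, so r = 0.006182 = 0.618%.

0.618%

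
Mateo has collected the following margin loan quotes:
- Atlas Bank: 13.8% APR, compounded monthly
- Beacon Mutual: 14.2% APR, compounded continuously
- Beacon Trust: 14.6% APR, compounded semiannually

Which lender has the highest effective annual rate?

Beacon Mutual

Atlas Bank: (1 + 0.138/12)^12 − 1 = 14.707%
Beacon Mutual: e^0.142 − 1 = 15.258%
Beacon Trust: (1 + 0.146/2)^2 − 1 = 15.133%
The highest effective annual rate is Beacon Mutual at 15.258%.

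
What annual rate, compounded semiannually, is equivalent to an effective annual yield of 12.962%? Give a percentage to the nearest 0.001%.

12.567%

(1 + r/2)^2 − 1 = 0.12962, so 1 + r/2 = 1.12962^(1/2).
r/2 = 0.062836, so r = 0.125672 = 12.567%.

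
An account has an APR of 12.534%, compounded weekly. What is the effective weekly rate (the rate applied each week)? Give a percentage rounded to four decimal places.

0.2410%

With a nominal annual rate compounded weekly, the periodic rate is the nominal rate divided by 52.
i = 0.12534 / 52 = 0.0024104 = 0.2410%.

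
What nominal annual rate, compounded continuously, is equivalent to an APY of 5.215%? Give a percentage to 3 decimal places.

Continuous: nominal r satisfies e^r − 1 = 0.05215.
r = ln(1 + 0.05215) = ln(1.05215) = 0.050836 = 5.084%.

5.084%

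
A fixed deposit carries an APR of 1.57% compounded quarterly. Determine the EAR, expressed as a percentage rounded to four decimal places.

1.5793%

EAR = (1 + 0.0157/4)^4 − 1.
= (1 + 0.003925)^4 − 1 = 1.015793 − 1 = 1.5793%.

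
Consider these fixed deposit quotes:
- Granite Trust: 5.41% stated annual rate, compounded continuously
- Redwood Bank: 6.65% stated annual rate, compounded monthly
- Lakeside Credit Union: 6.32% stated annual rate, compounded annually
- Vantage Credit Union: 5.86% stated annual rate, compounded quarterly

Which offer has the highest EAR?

Granite Trust: e^0.0541 − 1 = 5.559%
Redwood Bank: (1 + 0.0665/12)^12 − 1 = 6.856%
Lakeside Credit Union: compounded annually, EAR = 6.320%
Vantage Credit Union: (1 + 0.0586/4)^4 − 1 = 5.990%
The highest effective annual rate is Redwood Bank at 6.856%.

Redwood Bank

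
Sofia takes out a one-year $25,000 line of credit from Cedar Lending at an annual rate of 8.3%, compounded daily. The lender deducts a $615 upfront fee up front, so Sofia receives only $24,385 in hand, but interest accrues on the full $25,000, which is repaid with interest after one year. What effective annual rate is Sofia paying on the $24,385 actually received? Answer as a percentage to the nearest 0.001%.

Amount owed after one year: 25,000 × (1 + 0.083/365)^365 = 25,000 × 1.086532 = $27,163.29.
Effective rate on net proceeds: 27,163.29 / 24,385 − 1 = 0.113934 = 11.393%.

11.393%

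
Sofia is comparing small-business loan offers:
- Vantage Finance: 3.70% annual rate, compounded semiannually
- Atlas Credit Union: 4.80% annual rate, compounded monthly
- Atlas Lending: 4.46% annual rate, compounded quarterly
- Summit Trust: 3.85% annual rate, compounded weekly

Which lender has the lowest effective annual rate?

Vantage Finance: (1 + 0.0370/2)^2 − 1 = 3.734%
Atlas Credit Union: (1 + 0.0480/12)^12 − 1 = 4.907%
Atlas Lending: (1 + 0.0446/4)^4 − 1 = 4.535%
Summit Trust: (1 + 0.0385/52)^52 − 1 = 3.924%
The lowest effective annual rate is Vantage Finance at 3.734%.

Vantage Finance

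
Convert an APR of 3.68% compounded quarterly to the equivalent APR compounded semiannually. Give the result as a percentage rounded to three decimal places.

EAR = (1 + 0.0368/4)^4 − 1 = 0.037311.
Solve (1 + r/2)^2 = 1.037311: r/2 = 1.037311^(1/2) − 1 = 0.018485, so r = 0.036969 = 3.697%.

3.697%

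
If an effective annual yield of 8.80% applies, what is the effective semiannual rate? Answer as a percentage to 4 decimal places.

4.3072%

The per-half-year rate i satisfies (1 + i)^2 = 1 + 0.0880.
i = 1.0880^(1/2) − 1 = 0.0430724 = 4.3072%.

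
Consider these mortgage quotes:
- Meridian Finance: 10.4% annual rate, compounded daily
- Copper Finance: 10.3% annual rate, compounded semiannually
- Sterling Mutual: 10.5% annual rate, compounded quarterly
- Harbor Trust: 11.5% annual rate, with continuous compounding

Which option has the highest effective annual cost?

Harbor Trust

Meridian Finance: (1 + 0.104/365)^365 − 1 = 10.958%
Copper Finance: (1 + 0.103/2)^2 − 1 = 10.565%
Sterling Mutual: (1 + 0.105/4)^4 − 1 = 10.921%
Harbor Trust: e^0.115 − 1 = 12.187%
The highest effective annual rate is Harbor Trust at 12.187%.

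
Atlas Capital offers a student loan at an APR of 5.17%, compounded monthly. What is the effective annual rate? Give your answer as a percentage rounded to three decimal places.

EAR = (1 + 0.0517/12)^12 − 1.
= (1 + 0.004308)^12 − 1 = 1.052943 − 1 = 5.294%.

5.294%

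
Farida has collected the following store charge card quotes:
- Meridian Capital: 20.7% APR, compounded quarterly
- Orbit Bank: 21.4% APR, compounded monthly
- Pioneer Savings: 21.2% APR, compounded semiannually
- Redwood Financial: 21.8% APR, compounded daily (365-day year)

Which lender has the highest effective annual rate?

Meridian Capital: (1 + 0.207/4)^4 − 1 = 22.363%
Orbit Bank: (1 + 0.214/12)^12 − 1 = 23.629%
Pioneer Savings: (1 + 0.212/2)^2 − 1 = 22.324%
Redwood Financial: (1 + 0.218/365)^365 − 1 = 24.351%
The highest effective annual rate is Redwood Financial at 24.351%.

Redwood Financial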